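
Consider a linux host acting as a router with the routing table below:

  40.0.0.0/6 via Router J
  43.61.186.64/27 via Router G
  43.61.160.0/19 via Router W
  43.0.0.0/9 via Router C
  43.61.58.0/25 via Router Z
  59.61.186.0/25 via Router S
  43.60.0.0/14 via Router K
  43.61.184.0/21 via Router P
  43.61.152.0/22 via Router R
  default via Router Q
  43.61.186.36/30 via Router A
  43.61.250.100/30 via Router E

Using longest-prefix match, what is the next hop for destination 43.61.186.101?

Routes whose prefix contains 43.61.186.101:
  0.0.0.0/0 (default, matches everything) -> Router Q
  40.0.0.0/6 (40.0.0.0 - 43.255.255.255) -> Router J
  43.0.0.0/9 (43.0.0.0 - 43.127.255.255) -> Router C
  43.60.0.0/14 (43.60.0.0 - 43.63.255.255) -> Router K
  43.61.160.0/19 (43.61.160.0 - 43.61.191.255) -> Router W
  43.61.184.0/21 (43.61.184.0 - 43.61.191.255) -> Router P
More-specific entries that do NOT match:
  43.61.186.36/30 (43.61.186.36 - 43.61.186.39) does not contain 43.61.186.101
  43.61.250.100/30 (43.61.250.100 - 43.61.250.103) does not contain 43.61.186.101
  43.61.186.64/27 (43.61.186.64 - 43.61.186.95) does not contain 43.61.186.101
  43.61.58.0/25 (43.61.58.0 - 43.61.58.127) does not contain 43.61.186.101
  59.61.186.0/25 (59.61.186.0 - 59.61.186.127) does not contain 43.61.186.101
  43.61.152.0/22 (43.61.152.0 - 43.61.155.255) does not contain 43.61.186.101
Longest matching prefix is /21 -> next hop Router P.

Router P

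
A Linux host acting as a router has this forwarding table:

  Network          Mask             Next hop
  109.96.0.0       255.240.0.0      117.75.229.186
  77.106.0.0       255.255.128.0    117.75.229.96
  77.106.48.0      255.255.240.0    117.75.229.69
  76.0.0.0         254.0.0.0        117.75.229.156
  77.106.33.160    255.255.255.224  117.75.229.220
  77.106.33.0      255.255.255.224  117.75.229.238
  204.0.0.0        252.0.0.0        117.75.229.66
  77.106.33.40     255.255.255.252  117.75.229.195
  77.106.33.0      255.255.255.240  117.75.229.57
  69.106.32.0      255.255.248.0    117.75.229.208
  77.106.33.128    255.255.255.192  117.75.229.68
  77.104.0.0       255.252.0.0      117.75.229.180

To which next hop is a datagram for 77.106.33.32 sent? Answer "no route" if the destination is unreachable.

Routes whose prefix contains 77.106.33.32:
  76.0.0.0/7 (76.0.0.0 - 77.255.255.255) -> 117.75.229.156
  77.104.0.0/14 (77.104.0.0 - 77.107.255.255) -> 117.75.229.180
  77.106.0.0/17 (77.106.0.0 - 77.106.127.255) -> 117.75.229.96
More-specific entries that do NOT match:
  77.106.33.40/30 (77.106.33.40 - 77.106.33.43) does not contain 77.106.33.32
  77.106.33.0/28 (77.106.33.0 - 77.106.33.15) does not contain 77.106.33.32
  77.106.33.160/27 (77.106.33.160 - 77.106.33.191) does not contain 77.106.33.32
  77.106.33.0/27 (77.106.33.0 - 77.106.33.31) does not contain 77.106.33.32
  77.106.33.128/26 (77.106.33.128 - 77.106.33.191) does not contain 77.106.33.32
  69.106.32.0/21 (69.106.32.0 - 69.106.39.255) does not contain 77.106.33.32
  77.106.48.0/20 (77.106.48.0 - 77.106.63.255) does not contain 77.106.33.32
Longest matching prefix is /17 -> next hop 117.75.229.96.

117.75.229.96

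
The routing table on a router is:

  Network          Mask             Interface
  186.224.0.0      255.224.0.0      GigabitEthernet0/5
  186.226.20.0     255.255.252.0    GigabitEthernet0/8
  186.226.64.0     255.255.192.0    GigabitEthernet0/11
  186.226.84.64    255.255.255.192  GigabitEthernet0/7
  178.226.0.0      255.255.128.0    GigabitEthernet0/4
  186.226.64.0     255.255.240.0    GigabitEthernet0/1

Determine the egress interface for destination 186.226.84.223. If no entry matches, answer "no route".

GigabitEthernet0/11

Routes whose prefix contains 186.226.84.223:
  186.224.0.0/11 (186.224.0.0 - 186.255.255.255) -> GigabitEthernet0/5
  186.226.64.0/18 (186.226.64.0 - 186.226.127.255) -> GigabitEthernet0/11
More-specific entries that do NOT match:
  186.226.84.64/26 (186.226.84.64 - 186.226.84.127) does not contain 186.226.84.223
  186.226.20.0/22 (186.226.20.0 - 186.226.23.255) does not contain 186.226.84.223
  186.226.64.0/20 (186.226.64.0 - 186.226.79.255) does not contain 186.226.84.223
Longest matching prefix is /18 -> interface GigabitEthernet0/11.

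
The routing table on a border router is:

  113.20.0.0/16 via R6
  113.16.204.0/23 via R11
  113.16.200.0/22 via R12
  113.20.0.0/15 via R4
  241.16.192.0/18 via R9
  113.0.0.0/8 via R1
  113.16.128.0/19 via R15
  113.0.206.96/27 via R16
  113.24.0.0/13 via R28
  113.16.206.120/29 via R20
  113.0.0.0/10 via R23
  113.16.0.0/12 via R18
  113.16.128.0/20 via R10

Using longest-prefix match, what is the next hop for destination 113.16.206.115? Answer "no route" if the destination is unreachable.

R18

Routes whose prefix contains 113.16.206.115:
  113.0.0.0/8 (113.0.0.0 - 113.255.255.255) -> R1
  113.0.0.0/10 (113.0.0.0 - 113.63.255.255) -> R23
  113.16.0.0/12 (113.16.0.0 - 113.31.255.255) -> R18
More-specific entries that do NOT match:
  113.16.206.120/29 (113.16.206.120 - 113.16.206.127) does not contain 113.16.206.115
  113.0.206.96/27 (113.0.206.96 - 113.0.206.127) does not contain 113.16.206.115
  113.16.204.0/23 (113.16.204.0 - 113.16.205.255) does not contain 113.16.206.115
  113.16.200.0/22 (113.16.200.0 - 113.16.203.255) does not contain 113.16.206.115
  113.16.128.0/20 (113.16.128.0 - 113.16.143.255) does not contain 113.16.206.115
  113.16.128.0/19 (113.16.128.0 - 113.16.159.255) does not contain 113.16.206.115
  241.16.192.0/18 (241.16.192.0 - 241.16.255.255) does not contain 113.16.206.115
  113.20.0.0/16 (113.20.0.0 - 113.20.255.255) does not contain 113.16.206.115
  113.20.0.0/15 (113.20.0.0 - 113.21.255.255) does not contain 113.16.206.115
  113.24.0.0/13 (113.24.0.0 - 113.31.255.255) does not contain 113.16.206.115
Longest matching prefix is /12 -> next hop R18.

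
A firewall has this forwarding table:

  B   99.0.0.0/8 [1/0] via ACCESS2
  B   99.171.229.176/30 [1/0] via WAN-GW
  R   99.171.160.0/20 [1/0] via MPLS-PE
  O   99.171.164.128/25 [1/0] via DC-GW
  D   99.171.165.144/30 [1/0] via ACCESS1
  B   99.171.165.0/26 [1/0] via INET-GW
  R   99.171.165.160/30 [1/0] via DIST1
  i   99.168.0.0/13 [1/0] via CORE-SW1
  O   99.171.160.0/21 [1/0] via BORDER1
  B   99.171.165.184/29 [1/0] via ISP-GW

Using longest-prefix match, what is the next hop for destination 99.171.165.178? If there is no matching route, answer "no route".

BORDER1

Routes whose prefix contains 99.171.165.178:
  99.0.0.0/8 (99.0.0.0 - 99.255.255.255) -> ACCESS2
  99.168.0.0/13 (99.168.0.0 - 99.175.255.255) -> CORE-SW1
  99.171.160.0/20 (99.171.160.0 - 99.171.175.255) -> MPLS-PE
  99.171.160.0/21 (99.171.160.0 - 99.171.167.255) -> BORDER1
More-specific entries that do NOT match:
  99.171.229.176/30 (99.171.229.176 - 99.171.229.179) does not contain 99.171.165.178
  99.171.165.144/30 (99.171.165.144 - 99.171.165.147) does not contain 99.171.165.178
  99.171.165.160/30 (99.171.165.160 - 99.171.165.163) does not contain 99.171.165.178
  99.171.165.184/29 (99.171.165.184 - 99.171.165.191) does not contain 99.171.165.178
  99.171.165.0/26 (99.171.165.0 - 99.171.165.63) does not contain 99.171.165.178
  99.171.164.128/25 (99.171.164.128 - 99.171.164.255) does not contain 99.171.165.178
Longest matching prefix is /21 -> next hop BORDER1.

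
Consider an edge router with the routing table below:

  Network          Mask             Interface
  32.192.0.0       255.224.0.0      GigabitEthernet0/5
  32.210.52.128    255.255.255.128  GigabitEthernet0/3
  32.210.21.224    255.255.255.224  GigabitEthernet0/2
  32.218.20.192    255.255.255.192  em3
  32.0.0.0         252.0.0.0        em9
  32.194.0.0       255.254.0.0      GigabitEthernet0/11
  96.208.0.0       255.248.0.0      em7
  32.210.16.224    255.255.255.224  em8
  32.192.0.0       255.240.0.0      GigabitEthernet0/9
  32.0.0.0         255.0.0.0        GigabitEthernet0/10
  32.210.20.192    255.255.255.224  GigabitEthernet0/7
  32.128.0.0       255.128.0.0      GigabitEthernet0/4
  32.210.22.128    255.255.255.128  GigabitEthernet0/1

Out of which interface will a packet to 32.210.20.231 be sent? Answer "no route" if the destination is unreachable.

GigabitEthernet0/5

Routes whose prefix contains 32.210.20.231:
  32.0.0.0/6 (32.0.0.0 - 35.255.255.255) -> em9
  32.0.0.0/8 (32.0.0.0 - 32.255.255.255) -> GigabitEthernet0/10
  32.128.0.0/9 (32.128.0.0 - 32.255.255.255) -> GigabitEthernet0/4
  32.192.0.0/11 (32.192.0.0 - 32.223.255.255) -> GigabitEthernet0/5
More-specific entries that do NOT match:
  32.210.21.224/27 (32.210.21.224 - 32.210.21.255) does not contain 32.210.20.231
  32.210.16.224/27 (32.210.16.224 - 32.210.16.255) does not contain 32.210.20.231
  32.210.20.192/27 (32.210.20.192 - 32.210.20.223) does not contain 32.210.20.231
  32.218.20.192/26 (32.218.20.192 - 32.218.20.255) does not contain 32.210.20.231
  32.210.52.128/25 (32.210.52.128 - 32.210.52.255) does not contain 32.210.20.231
  32.210.22.128/25 (32.210.22.128 - 32.210.22.255) does not contain 32.210.20.231
  32.194.0.0/15 (32.194.0.0 - 32.195.255.255) does not contain 32.210.20.231
  96.208.0.0/13 (96.208.0.0 - 96.215.255.255) does not contain 32.210.20.231
  32.192.0.0/12 (32.192.0.0 - 32.207.255.255) does not contain 32.210.20.231
Longest matching prefix is /11 -> interface GigabitEthernet0/5.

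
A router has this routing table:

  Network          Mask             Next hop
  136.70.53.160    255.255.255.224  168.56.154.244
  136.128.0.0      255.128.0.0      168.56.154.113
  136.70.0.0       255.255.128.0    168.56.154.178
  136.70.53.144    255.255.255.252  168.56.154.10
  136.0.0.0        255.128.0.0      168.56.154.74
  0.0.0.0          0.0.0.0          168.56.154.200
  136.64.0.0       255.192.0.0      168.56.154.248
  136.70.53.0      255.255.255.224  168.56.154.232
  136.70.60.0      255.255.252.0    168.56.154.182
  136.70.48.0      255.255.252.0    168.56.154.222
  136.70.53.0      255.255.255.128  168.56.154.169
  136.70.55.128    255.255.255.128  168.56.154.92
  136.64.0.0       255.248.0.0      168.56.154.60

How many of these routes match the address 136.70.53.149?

5

Prefixes containing 136.70.53.149:
  0.0.0.0/0 (default, matches everything)
  136.0.0.0/9 (136.0.0.0 - 136.127.255.255)
  136.64.0.0/10 (136.64.0.0 - 136.127.255.255)
  136.64.0.0/13 (136.64.0.0 - 136.71.255.255)
  136.70.0.0/17 (136.70.0.0 - 136.70.127.255)
Total matching entries: 5.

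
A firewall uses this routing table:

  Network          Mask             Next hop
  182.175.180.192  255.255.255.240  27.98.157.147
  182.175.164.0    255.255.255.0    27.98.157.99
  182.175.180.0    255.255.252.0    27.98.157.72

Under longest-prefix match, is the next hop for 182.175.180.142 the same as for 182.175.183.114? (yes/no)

yes

182.175.180.142: longest match 182.175.180.0/22 -> 27.98.157.72
182.175.183.114: longest match 182.175.180.0/22 -> 27.98.157.72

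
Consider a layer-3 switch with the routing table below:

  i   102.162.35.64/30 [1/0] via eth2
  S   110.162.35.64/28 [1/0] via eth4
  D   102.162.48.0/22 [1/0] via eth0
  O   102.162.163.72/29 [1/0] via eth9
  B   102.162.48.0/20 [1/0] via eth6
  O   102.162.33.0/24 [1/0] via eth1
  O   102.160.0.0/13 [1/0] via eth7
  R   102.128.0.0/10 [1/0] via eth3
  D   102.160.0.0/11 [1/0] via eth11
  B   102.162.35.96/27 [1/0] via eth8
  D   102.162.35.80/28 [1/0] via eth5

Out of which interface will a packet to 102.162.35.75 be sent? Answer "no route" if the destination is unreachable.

eth7

Routes whose prefix contains 102.162.35.75:
  102.128.0.0/10 (102.128.0.0 - 102.191.255.255) -> eth3
  102.160.0.0/11 (102.160.0.0 - 102.191.255.255) -> eth11
  102.160.0.0/13 (102.160.0.0 - 102.167.255.255) -> eth7
More-specific entries that do NOT match:
  102.162.35.64/30 (102.162.35.64 - 102.162.35.67) does not contain 102.162.35.75
  102.162.163.72/29 (102.162.163.72 - 102.162.163.79) does not contain 102.162.35.75
  110.162.35.64/28 (110.162.35.64 - 110.162.35.79) does not contain 102.162.35.75
  102.162.35.80/28 (102.162.35.80 - 102.162.35.95) does not contain 102.162.35.75
  102.162.35.96/27 (102.162.35.96 - 102.162.35.127) does not contain 102.162.35.75
  102.162.33.0/24 (102.162.33.0 - 102.162.33.255) does not contain 102.162.35.75
  102.162.48.0/22 (102.162.48.0 - 102.162.51.255) does not contain 102.162.35.75
  102.162.48.0/20 (102.162.48.0 - 102.162.63.255) does not contain 102.162.35.75
Longest matching prefix is /13 -> interface eth7.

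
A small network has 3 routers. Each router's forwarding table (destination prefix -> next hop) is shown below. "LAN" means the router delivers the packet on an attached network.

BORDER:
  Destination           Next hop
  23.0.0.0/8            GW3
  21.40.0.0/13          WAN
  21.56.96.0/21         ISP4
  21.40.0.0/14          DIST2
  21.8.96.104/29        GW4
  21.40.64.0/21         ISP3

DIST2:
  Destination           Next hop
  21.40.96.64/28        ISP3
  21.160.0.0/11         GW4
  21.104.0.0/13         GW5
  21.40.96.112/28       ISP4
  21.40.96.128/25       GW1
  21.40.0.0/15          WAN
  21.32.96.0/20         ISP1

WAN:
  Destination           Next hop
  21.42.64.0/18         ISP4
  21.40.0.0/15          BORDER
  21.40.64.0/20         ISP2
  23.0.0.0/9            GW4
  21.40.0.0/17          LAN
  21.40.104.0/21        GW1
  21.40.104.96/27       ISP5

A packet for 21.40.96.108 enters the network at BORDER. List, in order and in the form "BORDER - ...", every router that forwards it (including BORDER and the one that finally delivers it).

At BORDER: longest match for 21.40.96.108 is 21.40.0.0/14 -> DIST2
At DIST2: longest match for 21.40.96.108 is 21.40.0.0/15 -> WAN
At WAN: longest match for 21.40.96.108 is 21.40.0.0/17 -> LAN

BORDER - DIST2 - WAN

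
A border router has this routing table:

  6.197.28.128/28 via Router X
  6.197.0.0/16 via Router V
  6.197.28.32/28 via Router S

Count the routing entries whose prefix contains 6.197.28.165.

Prefixes containing 6.197.28.165:
  6.197.0.0/16 (6.197.0.0 - 6.197.255.255)
Total matching entries: 1.

1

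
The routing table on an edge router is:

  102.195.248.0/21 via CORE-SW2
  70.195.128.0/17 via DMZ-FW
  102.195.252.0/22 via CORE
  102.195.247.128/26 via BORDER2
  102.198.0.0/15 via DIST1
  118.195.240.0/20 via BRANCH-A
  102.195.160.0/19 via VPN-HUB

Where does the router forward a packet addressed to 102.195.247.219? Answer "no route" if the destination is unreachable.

no route

No entry's prefix contains 102.195.247.219; there is no default route.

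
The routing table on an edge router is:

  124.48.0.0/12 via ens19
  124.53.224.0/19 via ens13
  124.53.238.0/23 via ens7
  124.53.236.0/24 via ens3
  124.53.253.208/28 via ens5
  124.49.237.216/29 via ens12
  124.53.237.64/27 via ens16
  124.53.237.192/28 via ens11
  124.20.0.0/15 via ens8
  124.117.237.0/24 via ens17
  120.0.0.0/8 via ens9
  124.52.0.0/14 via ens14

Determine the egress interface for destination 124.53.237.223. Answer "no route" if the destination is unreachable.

ens13

Routes whose prefix contains 124.53.237.223:
  124.48.0.0/12 (124.48.0.0 - 124.63.255.255) -> ens19
  124.52.0.0/14 (124.52.0.0 - 124.55.255.255) -> ens14
  124.53.224.0/19 (124.53.224.0 - 124.53.255.255) -> ens13
More-specific entries that do NOT match:
  124.49.237.216/29 (124.49.237.216 - 124.49.237.223) does not contain 124.53.237.223
  124.53.253.208/28 (124.53.253.208 - 124.53.253.223) does not contain 124.53.237.223
  124.53.237.192/28 (124.53.237.192 - 124.53.237.207) does not contain 124.53.237.223
  124.53.237.64/27 (124.53.237.64 - 124.53.237.95) does not contain 124.53.237.223
  124.53.236.0/24 (124.53.236.0 - 124.53.236.255) does not contain 124.53.237.223
  124.117.237.0/24 (124.117.237.0 - 124.117.237.255) does not contain 124.53.237.223
  124.53.238.0/23 (124.53.238.0 - 124.53.239.255) does not contain 124.53.237.223
Longest matching prefix is /19 -> interface ens13.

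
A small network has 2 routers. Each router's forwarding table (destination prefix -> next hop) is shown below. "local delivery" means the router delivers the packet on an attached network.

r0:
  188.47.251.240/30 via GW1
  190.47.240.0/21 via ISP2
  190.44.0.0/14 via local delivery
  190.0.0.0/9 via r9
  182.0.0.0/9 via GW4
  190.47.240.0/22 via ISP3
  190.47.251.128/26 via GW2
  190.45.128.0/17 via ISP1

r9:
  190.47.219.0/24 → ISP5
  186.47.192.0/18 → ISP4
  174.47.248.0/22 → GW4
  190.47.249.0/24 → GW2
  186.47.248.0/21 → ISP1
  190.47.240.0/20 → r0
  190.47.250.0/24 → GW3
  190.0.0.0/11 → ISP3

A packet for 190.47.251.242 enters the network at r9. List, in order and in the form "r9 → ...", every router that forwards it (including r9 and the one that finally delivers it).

At r9: longest match for 190.47.251.242 is 190.47.240.0/20 -> r0
At r0: longest match for 190.47.251.242 is 190.44.0.0/14 -> local delivery

r9 → r0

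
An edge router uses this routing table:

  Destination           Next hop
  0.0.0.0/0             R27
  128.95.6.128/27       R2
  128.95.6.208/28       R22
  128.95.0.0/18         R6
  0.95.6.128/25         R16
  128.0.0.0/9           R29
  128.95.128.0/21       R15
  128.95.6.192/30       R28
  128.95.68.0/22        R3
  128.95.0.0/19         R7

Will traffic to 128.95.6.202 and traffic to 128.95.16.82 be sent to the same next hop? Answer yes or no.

128.95.6.202: longest match 128.95.0.0/19 -> R7
128.95.16.82: longest match 128.95.0.0/19 -> R7

yes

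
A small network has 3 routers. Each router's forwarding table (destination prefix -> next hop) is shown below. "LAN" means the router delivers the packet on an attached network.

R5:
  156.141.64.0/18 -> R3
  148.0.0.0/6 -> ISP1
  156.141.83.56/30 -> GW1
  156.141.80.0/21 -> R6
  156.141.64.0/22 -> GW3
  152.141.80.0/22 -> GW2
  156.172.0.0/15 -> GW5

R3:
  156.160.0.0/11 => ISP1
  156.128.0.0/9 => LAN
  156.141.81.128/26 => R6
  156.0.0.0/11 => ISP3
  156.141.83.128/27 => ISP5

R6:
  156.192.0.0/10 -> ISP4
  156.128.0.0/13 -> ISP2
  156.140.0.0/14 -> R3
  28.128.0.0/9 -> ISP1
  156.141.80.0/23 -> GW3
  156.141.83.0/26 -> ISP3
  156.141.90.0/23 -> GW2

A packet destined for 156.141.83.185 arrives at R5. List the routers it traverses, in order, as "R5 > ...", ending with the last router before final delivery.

At R5: longest match for 156.141.83.185 is 156.141.80.0/21 -> R6
At R6: longest match for 156.141.83.185 is 156.140.0.0/14 -> R3
At R3: longest match for 156.141.83.185 is 156.128.0.0/9 -> LAN

R5 > R6 > R3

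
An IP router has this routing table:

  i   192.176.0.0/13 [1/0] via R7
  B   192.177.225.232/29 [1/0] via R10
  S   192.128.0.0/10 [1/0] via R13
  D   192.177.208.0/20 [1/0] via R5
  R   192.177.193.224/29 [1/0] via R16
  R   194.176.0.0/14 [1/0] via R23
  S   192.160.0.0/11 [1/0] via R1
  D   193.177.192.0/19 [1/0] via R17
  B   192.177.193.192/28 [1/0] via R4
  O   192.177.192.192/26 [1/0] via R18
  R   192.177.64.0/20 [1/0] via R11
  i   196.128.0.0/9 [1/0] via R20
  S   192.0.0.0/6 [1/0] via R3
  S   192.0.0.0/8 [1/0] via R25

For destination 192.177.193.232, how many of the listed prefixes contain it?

5

Prefixes containing 192.177.193.232:
  192.0.0.0/6 (192.0.0.0 - 195.255.255.255)
  192.0.0.0/8 (192.0.0.0 - 192.255.255.255)
  192.128.0.0/10 (192.128.0.0 - 192.191.255.255)
  192.160.0.0/11 (192.160.0.0 - 192.191.255.255)
  192.176.0.0/13 (192.176.0.0 - 192.183.255.255)
Total matching entries: 5.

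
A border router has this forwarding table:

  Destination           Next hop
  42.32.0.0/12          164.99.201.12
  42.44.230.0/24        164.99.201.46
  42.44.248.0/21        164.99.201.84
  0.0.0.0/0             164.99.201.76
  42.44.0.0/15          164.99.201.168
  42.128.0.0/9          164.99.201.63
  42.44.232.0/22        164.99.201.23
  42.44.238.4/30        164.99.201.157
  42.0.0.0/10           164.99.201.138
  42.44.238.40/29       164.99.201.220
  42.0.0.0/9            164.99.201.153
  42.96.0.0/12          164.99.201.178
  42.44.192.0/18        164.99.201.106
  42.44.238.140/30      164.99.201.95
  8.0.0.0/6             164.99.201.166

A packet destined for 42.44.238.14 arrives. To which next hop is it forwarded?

164.99.201.106

Routes whose prefix contains 42.44.238.14:
  0.0.0.0/0 (default, matches everything) -> 164.99.201.76
  42.0.0.0/9 (42.0.0.0 - 42.127.255.255) -> 164.99.201.153
  42.0.0.0/10 (42.0.0.0 - 42.63.255.255) -> 164.99.201.138
  42.32.0.0/12 (42.32.0.0 - 42.47.255.255) -> 164.99.201.12
  42.44.0.0/15 (42.44.0.0 - 42.45.255.255) -> 164.99.201.168
  42.44.192.0/18 (42.44.192.0 - 42.44.255.255) -> 164.99.201.106
More-specific entries that do NOT match:
  42.44.238.4/30 (42.44.238.4 - 42.44.238.7) does not contain 42.44.238.14
  42.44.238.140/30 (42.44.238.140 - 42.44.238.143) does not contain 42.44.238.14
  42.44.238.40/29 (42.44.238.40 - 42.44.238.47) does not contain 42.44.238.14
  42.44.230.0/24 (42.44.230.0 - 42.44.230.255) does not contain 42.44.238.14
  42.44.232.0/22 (42.44.232.0 - 42.44.235.255) does not contain 42.44.238.14
  42.44.248.0/21 (42.44.248.0 - 42.44.255.255) does not contain 42.44.238.14
Longest matching prefix is /18 -> next hop 164.99.201.106.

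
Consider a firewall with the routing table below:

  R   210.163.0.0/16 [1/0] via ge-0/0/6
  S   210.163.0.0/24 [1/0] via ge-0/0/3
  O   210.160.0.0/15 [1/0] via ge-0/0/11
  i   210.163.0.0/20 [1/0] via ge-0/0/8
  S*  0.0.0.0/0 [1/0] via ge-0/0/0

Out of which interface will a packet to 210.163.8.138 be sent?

ge-0/0/8

Routes whose prefix contains 210.163.8.138:
  0.0.0.0/0 (default, matches everything) -> ge-0/0/0
  210.163.0.0/16 (210.163.0.0 - 210.163.255.255) -> ge-0/0/6
  210.163.0.0/20 (210.163.0.0 - 210.163.15.255) -> ge-0/0/8
More-specific entries that do NOT match:
  210.163.0.0/24 (210.163.0.0 - 210.163.0.255) does not contain 210.163.8.138
Longest matching prefix is /20 -> interface ge-0/0/8.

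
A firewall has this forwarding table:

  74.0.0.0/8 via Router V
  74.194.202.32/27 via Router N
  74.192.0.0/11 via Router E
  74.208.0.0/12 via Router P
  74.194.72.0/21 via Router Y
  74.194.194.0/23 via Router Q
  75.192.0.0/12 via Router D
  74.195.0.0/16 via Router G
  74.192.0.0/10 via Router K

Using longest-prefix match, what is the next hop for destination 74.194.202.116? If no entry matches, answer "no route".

Router E

Routes whose prefix contains 74.194.202.116:
  74.0.0.0/8 (74.0.0.0 - 74.255.255.255) -> Router V
  74.192.0.0/10 (74.192.0.0 - 74.255.255.255) -> Router K
  74.192.0.0/11 (74.192.0.0 - 74.223.255.255) -> Router E
More-specific entries that do NOT match:
  74.194.202.32/27 (74.194.202.32 - 74.194.202.63) does not contain 74.194.202.116
  74.194.194.0/23 (74.194.194.0 - 74.194.195.255) does not contain 74.194.202.116
  74.194.72.0/21 (74.194.72.0 - 74.194.79.255) does not contain 74.194.202.116
  74.195.0.0/16 (74.195.0.0 - 74.195.255.255) does not contain 74.194.202.116
  74.208.0.0/12 (74.208.0.0 - 74.223.255.255) does not contain 74.194.202.116
  75.192.0.0/12 (75.192.0.0 - 75.207.255.255) does not contain 74.194.202.116
Longest matching prefix is /11 -> next hop Router E.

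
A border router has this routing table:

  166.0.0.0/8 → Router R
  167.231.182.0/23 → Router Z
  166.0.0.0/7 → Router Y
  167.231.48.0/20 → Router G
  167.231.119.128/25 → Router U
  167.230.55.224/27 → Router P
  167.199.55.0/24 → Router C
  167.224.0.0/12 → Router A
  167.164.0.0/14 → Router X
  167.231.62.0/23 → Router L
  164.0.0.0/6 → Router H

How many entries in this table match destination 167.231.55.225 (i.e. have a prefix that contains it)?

4

Prefixes containing 167.231.55.225:
  164.0.0.0/6 (164.0.0.0 - 167.255.255.255)
  166.0.0.0/7 (166.0.0.0 - 167.255.255.255)
  167.224.0.0/12 (167.224.0.0 - 167.239.255.255)
  167.231.48.0/20 (167.231.48.0 - 167.231.63.255)
Total matching entries: 4.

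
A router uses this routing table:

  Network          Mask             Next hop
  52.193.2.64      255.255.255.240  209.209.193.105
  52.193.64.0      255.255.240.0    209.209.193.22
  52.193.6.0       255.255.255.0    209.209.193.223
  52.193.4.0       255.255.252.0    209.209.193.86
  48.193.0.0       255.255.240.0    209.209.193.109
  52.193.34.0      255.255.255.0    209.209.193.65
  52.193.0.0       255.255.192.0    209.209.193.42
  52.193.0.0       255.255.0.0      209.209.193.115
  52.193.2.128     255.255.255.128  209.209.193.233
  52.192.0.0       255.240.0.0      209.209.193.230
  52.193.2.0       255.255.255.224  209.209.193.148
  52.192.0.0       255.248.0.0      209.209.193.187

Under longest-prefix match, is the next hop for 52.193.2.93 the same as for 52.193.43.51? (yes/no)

52.193.2.93: longest match 52.193.0.0/18 -> 209.209.193.42
52.193.43.51: longest match 52.193.0.0/18 -> 209.209.193.42

yes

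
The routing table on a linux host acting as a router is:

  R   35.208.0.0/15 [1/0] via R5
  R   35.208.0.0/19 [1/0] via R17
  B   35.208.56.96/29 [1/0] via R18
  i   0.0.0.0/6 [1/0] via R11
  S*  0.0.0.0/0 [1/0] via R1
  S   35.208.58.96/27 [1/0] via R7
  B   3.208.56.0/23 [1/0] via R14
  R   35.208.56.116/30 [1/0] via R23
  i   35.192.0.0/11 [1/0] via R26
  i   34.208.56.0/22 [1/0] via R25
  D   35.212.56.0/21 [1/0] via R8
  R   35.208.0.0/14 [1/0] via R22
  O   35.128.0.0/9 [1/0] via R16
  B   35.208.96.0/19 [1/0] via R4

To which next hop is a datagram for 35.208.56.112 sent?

R5

Routes whose prefix contains 35.208.56.112:
  0.0.0.0/0 (default, matches everything) -> R1
  35.128.0.0/9 (35.128.0.0 - 35.255.255.255) -> R16
  35.192.0.0/11 (35.192.0.0 - 35.223.255.255) -> R26
  35.208.0.0/14 (35.208.0.0 - 35.211.255.255) -> R22
  35.208.0.0/15 (35.208.0.0 - 35.209.255.255) -> R5
More-specific entries that do NOT match:
  35.208.56.116/30 (35.208.56.116 - 35.208.56.119) does not contain 35.208.56.112
  35.208.56.96/29 (35.208.56.96 - 35.208.56.103) does not contain 35.208.56.112
  35.208.58.96/27 (35.208.58.96 - 35.208.58.127) does not contain 35.208.56.112
  3.208.56.0/23 (3.208.56.0 - 3.208.57.255) does not contain 35.208.56.112
  34.208.56.0/22 (34.208.56.0 - 34.208.59.255) does not contain 35.208.56.112
  35.212.56.0/21 (35.212.56.0 - 35.212.63.255) does not contain 35.208.56.112
  35.208.0.0/19 (35.208.0.0 - 35.208.31.255) does not contain 35.208.56.112
  35.208.96.0/19 (35.208.96.0 - 35.208.127.255) does not contain 35.208.56.112
Longest matching prefix is /15 -> next hop R5.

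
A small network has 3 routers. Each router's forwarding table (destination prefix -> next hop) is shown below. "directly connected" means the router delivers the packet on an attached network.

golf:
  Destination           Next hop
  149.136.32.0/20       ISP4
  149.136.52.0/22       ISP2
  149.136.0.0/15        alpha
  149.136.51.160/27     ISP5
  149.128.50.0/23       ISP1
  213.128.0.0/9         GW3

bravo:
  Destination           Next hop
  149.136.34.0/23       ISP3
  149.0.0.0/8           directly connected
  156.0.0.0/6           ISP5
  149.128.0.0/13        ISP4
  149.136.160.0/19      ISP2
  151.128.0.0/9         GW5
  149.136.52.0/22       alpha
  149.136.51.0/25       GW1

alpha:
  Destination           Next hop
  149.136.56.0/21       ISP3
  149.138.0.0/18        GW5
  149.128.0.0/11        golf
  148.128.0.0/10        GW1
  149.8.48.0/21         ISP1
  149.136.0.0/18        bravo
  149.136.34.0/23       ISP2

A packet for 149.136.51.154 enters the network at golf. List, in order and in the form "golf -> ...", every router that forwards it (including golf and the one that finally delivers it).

At golf: longest match for 149.136.51.154 is 149.136.0.0/15 -> alpha
At alpha: longest match for 149.136.51.154 is 149.136.0.0/18 -> bravo
At bravo: longest match for 149.136.51.154 is 149.0.0.0/8 -> directly connected

golf -> alpha -> bravo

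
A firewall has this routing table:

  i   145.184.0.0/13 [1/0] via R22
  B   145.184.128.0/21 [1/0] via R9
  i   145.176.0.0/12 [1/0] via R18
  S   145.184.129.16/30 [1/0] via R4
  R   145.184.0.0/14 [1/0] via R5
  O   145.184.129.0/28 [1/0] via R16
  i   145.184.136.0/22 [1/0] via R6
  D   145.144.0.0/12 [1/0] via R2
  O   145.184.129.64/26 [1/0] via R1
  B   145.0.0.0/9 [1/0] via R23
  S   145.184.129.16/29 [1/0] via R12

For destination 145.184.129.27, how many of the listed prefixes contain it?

Prefixes containing 145.184.129.27:
  145.176.0.0/12 (145.176.0.0 - 145.191.255.255)
  145.184.0.0/13 (145.184.0.0 - 145.191.255.255)
  145.184.0.0/14 (145.184.0.0 - 145.187.255.255)
  145.184.128.0/21 (145.184.128.0 - 145.184.135.255)
Total matching entries: 4.

4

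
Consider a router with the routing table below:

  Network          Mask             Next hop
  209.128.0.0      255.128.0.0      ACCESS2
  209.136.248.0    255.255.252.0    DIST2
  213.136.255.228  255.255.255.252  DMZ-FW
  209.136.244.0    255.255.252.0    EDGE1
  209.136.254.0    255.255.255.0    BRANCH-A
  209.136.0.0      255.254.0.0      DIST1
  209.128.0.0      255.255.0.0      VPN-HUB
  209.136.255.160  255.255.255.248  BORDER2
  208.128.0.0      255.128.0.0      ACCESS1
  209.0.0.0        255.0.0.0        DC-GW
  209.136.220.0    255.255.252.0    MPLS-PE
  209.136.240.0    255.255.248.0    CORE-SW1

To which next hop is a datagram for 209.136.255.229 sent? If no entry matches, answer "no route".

Routes whose prefix contains 209.136.255.229:
  209.0.0.0/8 (209.0.0.0 - 209.255.255.255) -> DC-GW
  209.128.0.0/9 (209.128.0.0 - 209.255.255.255) -> ACCESS2
  209.136.0.0/15 (209.136.0.0 - 209.137.255.255) -> DIST1
More-specific entries that do NOT match:
  213.136.255.228/30 (213.136.255.228 - 213.136.255.231) does not contain 209.136.255.229
  209.136.255.160/29 (209.136.255.160 - 209.136.255.167) does not contain 209.136.255.229
  209.136.254.0/24 (209.136.254.0 - 209.136.254.255) does not contain 209.136.255.229
  209.136.248.0/22 (209.136.248.0 - 209.136.251.255) does not contain 209.136.255.229
  209.136.244.0/22 (209.136.244.0 - 209.136.247.255) does not contain 209.136.255.229
  209.136.220.0/22 (209.136.220.0 - 209.136.223.255) does not contain 209.136.255.229
  209.136.240.0/21 (209.136.240.0 - 209.136.247.255) does not contain 209.136.255.229
  209.128.0.0/16 (209.128.0.0 - 209.128.255.255) does not contain 209.136.255.229
Longest matching prefix is /15 -> next hop DIST1.

DIST1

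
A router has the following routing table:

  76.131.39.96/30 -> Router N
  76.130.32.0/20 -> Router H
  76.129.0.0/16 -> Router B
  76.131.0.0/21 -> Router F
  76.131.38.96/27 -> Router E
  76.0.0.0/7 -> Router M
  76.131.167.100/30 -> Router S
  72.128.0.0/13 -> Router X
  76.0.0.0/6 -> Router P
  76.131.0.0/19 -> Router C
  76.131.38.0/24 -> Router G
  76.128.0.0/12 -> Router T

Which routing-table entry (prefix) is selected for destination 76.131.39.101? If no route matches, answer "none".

Entries matching 76.131.39.101:
  76.0.0.0/6 (76.0.0.0 - 79.255.255.255)
  76.0.0.0/7 (76.0.0.0 - 77.255.255.255)
  76.128.0.0/12 (76.128.0.0 - 76.143.255.255)
Most specific is 76.128.0.0/12.

76.128.0.0/12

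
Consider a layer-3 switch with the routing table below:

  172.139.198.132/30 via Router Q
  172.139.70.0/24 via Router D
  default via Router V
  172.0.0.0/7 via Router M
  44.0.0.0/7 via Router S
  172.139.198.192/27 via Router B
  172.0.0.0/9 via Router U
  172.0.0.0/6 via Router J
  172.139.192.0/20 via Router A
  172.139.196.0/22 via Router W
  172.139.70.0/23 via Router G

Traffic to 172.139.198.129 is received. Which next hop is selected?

Router W

Routes whose prefix contains 172.139.198.129:
  0.0.0.0/0 (default, matches everything) -> Router V
  172.0.0.0/6 (172.0.0.0 - 175.255.255.255) -> Router J
  172.0.0.0/7 (172.0.0.0 - 173.255.255.255) -> Router M
  172.139.192.0/20 (172.139.192.0 - 172.139.207.255) -> Router A
  172.139.196.0/22 (172.139.196.0 - 172.139.199.255) -> Router W
More-specific entries that do NOT match:
  172.139.198.132/30 (172.139.198.132 - 172.139.198.135) does not contain 172.139.198.129
  172.139.198.192/27 (172.139.198.192 - 172.139.198.223) does not contain 172.139.198.129
  172.139.70.0/24 (172.139.70.0 - 172.139.70.255) does not contain 172.139.198.129
  172.139.70.0/23 (172.139.70.0 - 172.139.71.255) does not contain 172.139.198.129
Longest matching prefix is /22 -> next hop Router W.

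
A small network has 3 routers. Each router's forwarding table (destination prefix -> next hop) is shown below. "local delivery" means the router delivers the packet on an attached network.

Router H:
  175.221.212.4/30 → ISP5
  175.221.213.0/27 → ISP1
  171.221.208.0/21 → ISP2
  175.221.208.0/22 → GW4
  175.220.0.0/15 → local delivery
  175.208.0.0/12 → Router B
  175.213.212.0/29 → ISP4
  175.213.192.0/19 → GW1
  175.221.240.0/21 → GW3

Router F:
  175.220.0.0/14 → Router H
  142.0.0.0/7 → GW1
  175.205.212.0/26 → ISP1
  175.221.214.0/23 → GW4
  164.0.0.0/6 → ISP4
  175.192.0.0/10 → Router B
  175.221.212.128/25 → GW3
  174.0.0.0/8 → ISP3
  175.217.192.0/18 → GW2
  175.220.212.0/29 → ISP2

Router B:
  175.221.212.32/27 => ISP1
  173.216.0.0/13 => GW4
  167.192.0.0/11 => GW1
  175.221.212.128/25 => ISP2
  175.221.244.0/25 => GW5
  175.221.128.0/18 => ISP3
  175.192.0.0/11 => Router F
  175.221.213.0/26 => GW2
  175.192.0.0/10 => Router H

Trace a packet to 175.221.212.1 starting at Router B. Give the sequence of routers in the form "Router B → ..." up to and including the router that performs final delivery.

At Router B: longest match for 175.221.212.1 is 175.192.0.0/11 -> Router F
At Router F: longest match for 175.221.212.1 is 175.220.0.0/14 -> Router H
At Router H: longest match for 175.221.212.1 is 175.220.0.0/15 -> local delivery

Router B → Router F → Router H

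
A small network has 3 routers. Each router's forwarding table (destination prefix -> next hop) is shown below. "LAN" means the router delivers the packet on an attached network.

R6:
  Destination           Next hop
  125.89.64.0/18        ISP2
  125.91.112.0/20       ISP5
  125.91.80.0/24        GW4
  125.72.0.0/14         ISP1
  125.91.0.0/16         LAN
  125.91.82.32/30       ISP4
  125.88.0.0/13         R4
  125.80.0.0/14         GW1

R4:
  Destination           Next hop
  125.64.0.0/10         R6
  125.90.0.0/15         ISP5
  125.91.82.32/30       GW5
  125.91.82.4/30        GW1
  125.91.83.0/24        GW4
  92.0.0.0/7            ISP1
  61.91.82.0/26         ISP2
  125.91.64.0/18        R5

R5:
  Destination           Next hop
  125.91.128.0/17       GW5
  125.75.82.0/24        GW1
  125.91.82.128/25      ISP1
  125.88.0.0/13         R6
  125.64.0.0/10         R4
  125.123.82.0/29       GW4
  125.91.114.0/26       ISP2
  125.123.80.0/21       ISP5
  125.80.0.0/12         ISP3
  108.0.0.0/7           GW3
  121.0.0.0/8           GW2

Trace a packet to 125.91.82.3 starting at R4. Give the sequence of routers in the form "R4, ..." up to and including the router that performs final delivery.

At R4: longest match for 125.91.82.3 is 125.91.64.0/18 -> R5
At R5: longest match for 125.91.82.3 is 125.88.0.0/13 -> R6
At R6: longest match for 125.91.82.3 is 125.91.0.0/16 -> LAN

R4, R5, R6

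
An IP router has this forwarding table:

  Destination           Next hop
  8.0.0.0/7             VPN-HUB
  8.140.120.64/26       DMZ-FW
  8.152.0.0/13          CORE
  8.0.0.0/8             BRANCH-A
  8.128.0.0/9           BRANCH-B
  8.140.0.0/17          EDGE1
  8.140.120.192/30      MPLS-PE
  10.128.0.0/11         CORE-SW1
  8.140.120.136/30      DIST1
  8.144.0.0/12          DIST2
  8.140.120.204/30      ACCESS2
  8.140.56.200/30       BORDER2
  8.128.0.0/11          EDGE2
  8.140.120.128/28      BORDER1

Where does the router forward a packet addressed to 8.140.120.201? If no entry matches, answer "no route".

Routes whose prefix contains 8.140.120.201:
  8.0.0.0/7 (8.0.0.0 - 9.255.255.255) -> VPN-HUB
  8.0.0.0/8 (8.0.0.0 - 8.255.255.255) -> BRANCH-A
  8.128.0.0/9 (8.128.0.0 - 8.255.255.255) -> BRANCH-B
  8.128.0.0/11 (8.128.0.0 - 8.159.255.255) -> EDGE2
  8.140.0.0/17 (8.140.0.0 - 8.140.127.255) -> EDGE1
More-specific entries that do NOT match:
  8.140.120.192/30 (8.140.120.192 - 8.140.120.195) does not contain 8.140.120.201
  8.140.120.136/30 (8.140.120.136 - 8.140.120.139) does not contain 8.140.120.201
  8.140.120.204/30 (8.140.120.204 - 8.140.120.207) does not contain 8.140.120.201
  8.140.56.200/30 (8.140.56.200 - 8.140.56.203) does not contain 8.140.120.201
  8.140.120.128/28 (8.140.120.128 - 8.140.120.143) does not contain 8.140.120.201
  8.140.120.64/26 (8.140.120.64 - 8.140.120.127) does not contain 8.140.120.201
Longest matching prefix is /17 -> next hop EDGE1.

EDGE1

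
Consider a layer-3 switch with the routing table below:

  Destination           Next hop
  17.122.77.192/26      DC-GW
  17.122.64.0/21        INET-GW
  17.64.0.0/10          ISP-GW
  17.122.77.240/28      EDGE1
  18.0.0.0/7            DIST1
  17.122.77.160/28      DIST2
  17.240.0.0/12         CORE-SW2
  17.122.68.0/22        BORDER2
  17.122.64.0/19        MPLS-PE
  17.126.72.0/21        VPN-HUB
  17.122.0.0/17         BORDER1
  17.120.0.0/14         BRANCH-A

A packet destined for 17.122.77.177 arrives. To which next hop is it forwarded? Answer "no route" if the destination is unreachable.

MPLS-PE

Routes whose prefix contains 17.122.77.177:
  17.64.0.0/10 (17.64.0.0 - 17.127.255.255) -> ISP-GW
  17.120.0.0/14 (17.120.0.0 - 17.123.255.255) -> BRANCH-A
  17.122.0.0/17 (17.122.0.0 - 17.122.127.255) -> BORDER1
  17.122.64.0/19 (17.122.64.0 - 17.122.95.255) -> MPLS-PE
More-specific entries that do NOT match:
  17.122.77.240/28 (17.122.77.240 - 17.122.77.255) does not contain 17.122.77.177
  17.122.77.160/28 (17.122.77.160 - 17.122.77.175) does not contain 17.122.77.177
  17.122.77.192/26 (17.122.77.192 - 17.122.77.255) does not contain 17.122.77.177
  17.122.68.0/22 (17.122.68.0 - 17.122.71.255) does not contain 17.122.77.177
  17.122.64.0/21 (17.122.64.0 - 17.122.71.255) does not contain 17.122.77.177
  17.126.72.0/21 (17.126.72.0 - 17.126.79.255) does not contain 17.122.77.177
Longest matching prefix is /19 -> next hop MPLS-PE.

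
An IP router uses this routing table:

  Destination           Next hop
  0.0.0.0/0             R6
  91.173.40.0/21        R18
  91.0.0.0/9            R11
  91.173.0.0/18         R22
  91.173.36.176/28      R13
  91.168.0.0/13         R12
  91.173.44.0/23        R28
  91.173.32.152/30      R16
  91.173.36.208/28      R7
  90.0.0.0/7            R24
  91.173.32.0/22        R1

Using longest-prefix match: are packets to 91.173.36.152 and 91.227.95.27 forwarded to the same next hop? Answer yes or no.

91.173.36.152: longest match 91.173.0.0/18 -> R22
91.227.95.27: longest match 90.0.0.0/7 -> R24

no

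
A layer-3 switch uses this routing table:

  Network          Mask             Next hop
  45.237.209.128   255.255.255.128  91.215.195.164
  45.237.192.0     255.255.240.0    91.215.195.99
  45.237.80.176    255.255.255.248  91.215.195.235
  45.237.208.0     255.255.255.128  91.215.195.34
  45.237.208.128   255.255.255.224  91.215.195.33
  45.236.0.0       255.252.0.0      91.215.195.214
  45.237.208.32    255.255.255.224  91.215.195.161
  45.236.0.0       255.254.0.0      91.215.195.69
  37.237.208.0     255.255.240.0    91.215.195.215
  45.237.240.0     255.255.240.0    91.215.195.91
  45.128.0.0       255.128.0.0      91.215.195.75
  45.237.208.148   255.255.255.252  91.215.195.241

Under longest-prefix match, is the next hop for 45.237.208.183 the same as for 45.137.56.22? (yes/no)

45.237.208.183: longest match 45.236.0.0/15 -> 91.215.195.69
45.137.56.22: longest match 45.128.0.0/9 -> 91.215.195.75

no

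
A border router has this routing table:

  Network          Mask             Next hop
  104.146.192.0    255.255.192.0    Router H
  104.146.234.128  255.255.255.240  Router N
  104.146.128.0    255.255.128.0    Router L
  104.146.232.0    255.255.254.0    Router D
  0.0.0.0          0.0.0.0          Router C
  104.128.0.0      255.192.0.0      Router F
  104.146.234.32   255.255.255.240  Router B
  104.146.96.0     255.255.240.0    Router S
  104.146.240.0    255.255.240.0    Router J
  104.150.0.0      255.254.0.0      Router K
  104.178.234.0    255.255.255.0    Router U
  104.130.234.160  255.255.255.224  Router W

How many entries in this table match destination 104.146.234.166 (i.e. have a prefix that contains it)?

Prefixes containing 104.146.234.166:
  0.0.0.0/0 (default, matches everything)
  104.128.0.0/10 (104.128.0.0 - 104.191.255.255)
  104.146.128.0/17 (104.146.128.0 - 104.146.255.255)
  104.146.192.0/18 (104.146.192.0 - 104.146.255.255)
Total matching entries: 4.

4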